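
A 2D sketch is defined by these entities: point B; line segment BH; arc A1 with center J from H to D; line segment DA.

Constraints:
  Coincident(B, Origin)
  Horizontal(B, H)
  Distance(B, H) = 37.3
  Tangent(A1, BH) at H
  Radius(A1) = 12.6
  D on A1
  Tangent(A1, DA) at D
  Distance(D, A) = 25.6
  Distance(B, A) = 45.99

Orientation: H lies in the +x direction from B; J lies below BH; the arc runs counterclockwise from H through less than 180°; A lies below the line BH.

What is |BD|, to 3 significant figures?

27.8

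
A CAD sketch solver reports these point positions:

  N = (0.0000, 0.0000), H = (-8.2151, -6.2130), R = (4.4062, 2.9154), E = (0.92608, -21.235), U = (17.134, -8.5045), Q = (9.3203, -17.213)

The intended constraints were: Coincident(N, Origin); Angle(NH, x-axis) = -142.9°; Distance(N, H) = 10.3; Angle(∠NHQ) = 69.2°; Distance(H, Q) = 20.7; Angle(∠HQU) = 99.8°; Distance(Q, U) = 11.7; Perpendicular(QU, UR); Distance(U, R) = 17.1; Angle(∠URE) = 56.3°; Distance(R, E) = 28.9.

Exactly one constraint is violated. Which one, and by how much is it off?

Distance(R, E) = 28.9 — off by 4.50.

N = (0.00, 0.00) ✓; NH at -142.9° ✓; |NH| = 10.30 ✓; ∠NHQ = 69.20° ✓; |HQ| = 20.70 ✓; ∠HQU = 99.80° ✓; |QU| = 11.70 ✓; ∠(QU, UR) = 90.00° ✓; |UR| = 17.10 ✓; ∠URE = 56.30° ✓; |RE| = 24.40 ✗.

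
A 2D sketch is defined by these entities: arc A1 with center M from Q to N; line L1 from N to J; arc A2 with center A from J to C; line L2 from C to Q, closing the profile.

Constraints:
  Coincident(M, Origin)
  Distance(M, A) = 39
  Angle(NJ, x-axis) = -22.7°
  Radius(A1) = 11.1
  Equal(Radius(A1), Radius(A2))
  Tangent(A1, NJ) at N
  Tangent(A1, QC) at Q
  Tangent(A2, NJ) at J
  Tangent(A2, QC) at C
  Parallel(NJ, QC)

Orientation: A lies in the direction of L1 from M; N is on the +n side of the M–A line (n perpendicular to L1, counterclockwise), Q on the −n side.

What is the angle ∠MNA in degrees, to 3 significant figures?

74.1°

M is at the origin and A lies 39.0 along u from M, so A = 39.0·u = (36.0, -15.1). Tangency of A1 to both parallel lines with radius 11.1 puts N and Q at M ± 11.1·n: N = (4.28, 10.2), Q = (-4.28, -10.2). Then cos ∠MNA = NM·NA / (|NM||NA|), giving 74.1°.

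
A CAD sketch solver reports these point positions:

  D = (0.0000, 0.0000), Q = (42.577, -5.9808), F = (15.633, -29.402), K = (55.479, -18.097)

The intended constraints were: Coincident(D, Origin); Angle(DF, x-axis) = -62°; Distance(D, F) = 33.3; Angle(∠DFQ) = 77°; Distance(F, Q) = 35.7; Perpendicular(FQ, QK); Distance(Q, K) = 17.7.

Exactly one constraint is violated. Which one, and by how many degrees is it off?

Perpendicular(FQ, QK) — off by 5.80°.

D = (0.00, 0.00) ✓; DF at -62.00° ✓; |DF| = 33.30 ✓; ∠DFQ = 77.00° ✓; |FQ| = 35.70 ✓; ∠(FQ, QK) = 84.20° ✗; |QK| = 17.70 ✓.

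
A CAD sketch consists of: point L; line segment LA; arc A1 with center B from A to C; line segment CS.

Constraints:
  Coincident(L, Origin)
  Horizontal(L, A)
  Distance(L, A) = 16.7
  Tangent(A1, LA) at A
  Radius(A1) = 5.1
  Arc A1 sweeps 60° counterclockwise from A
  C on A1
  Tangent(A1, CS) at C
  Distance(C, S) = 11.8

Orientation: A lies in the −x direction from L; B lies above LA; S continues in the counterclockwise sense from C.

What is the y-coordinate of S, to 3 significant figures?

12.8

On A1, A sits at bearing -90° from B; a 60° counterclockwise sweep puts C at bearing -30°, so C = B + 5.1·(cos -30°, sin -30°) = (-12.3, 2.55). A1 meets CS tangentially, so BC is at right angles to CS, so CS runs along (−sin -30°, cos -30°); with |CS| = 11.8, S = (-6.38, 12.8). So S.y = 12.8.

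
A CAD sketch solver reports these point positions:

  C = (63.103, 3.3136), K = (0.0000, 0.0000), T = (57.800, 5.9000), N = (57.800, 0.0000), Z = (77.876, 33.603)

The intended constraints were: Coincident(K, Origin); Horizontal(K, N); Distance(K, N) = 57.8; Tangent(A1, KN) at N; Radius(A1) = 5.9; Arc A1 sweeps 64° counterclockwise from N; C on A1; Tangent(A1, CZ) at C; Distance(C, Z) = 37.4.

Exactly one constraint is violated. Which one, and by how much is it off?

Distance(C, Z) = 37.4 — off by 3.70.

K = (0.00, 0.00) ✓; K.y = 0.00, N.y = 0.00 ✓; |KN| = 57.80 ✓; ∠(TN, NK) = 90.00° ✓; |TN| = 5.900 ✓; bearing(T→C) − bearing(T→N) = 64.00° ✓; |TC| = 5.900 ✓; ∠(TC, CZ) = 90.00° ✓; |CZ| = 33.70 ✗.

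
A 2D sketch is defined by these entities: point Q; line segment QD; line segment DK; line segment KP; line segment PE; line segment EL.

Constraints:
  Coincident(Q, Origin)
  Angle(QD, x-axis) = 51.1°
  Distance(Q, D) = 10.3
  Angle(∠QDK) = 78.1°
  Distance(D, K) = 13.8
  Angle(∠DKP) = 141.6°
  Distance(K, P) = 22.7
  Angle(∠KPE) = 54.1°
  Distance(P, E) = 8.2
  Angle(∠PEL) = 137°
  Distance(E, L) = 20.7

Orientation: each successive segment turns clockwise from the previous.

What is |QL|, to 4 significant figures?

4.548

Q is at the origin; QD runs at 51.1° with length 10.3, so D = (6.468, 8.016). ∠QDK = 78.1° gives DK at -50.80° from the x-axis; with |DK| = 13.8, K = (15.19, -2.678). ∠DKP = 141.6° gives KP at -89.20° from the x-axis; with |KP| = 22.7, P = (15.51, -25.38). ∠KPE = 54.1° gives PE at 144.9° from the x-axis; with |PE| = 8.2, E = (8.798, -20.66). ∠PEL = 137.0° gives EL at 101.9° from the x-axis; with |EL| = 20.7, L = (4.530, -0.4059). Then |QL| = |L − Q| = 4.548.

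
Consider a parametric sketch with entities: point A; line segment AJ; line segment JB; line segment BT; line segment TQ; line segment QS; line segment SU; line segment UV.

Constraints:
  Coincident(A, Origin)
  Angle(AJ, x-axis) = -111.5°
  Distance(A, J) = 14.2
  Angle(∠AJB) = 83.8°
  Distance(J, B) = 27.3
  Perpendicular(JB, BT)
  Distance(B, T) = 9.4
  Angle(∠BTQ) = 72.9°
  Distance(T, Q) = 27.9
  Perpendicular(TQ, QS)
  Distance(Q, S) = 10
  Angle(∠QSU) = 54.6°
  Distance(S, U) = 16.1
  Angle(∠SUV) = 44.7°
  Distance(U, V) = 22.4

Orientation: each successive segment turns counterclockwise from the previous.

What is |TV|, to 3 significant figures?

37.0

∠QSU = 54.6° gives SU at 37.2° from the x-axis; with |SU| = 16.1, U = (8.86, -12.5). ∠SUV = 44.7° gives UV at 172° from the x-axis; with |UV| = 22.4, V = (-13.3, -9.56). Then |TV| = |V − T| = 37.0.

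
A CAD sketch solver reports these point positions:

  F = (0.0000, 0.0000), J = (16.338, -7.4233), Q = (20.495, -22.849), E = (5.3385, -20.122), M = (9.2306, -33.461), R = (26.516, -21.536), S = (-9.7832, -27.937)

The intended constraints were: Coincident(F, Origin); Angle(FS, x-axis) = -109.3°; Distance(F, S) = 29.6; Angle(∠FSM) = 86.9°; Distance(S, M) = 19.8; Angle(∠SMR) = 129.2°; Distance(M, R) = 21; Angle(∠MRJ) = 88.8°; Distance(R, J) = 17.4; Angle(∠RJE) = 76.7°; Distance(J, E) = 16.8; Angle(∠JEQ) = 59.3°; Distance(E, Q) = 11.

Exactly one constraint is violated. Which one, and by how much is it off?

Distance(E, Q) = 11 — off by 4.40.

F = (0.00, 0.00) ✓; FS at -109.3° ✓; |FS| = 29.60 ✓; ∠FSM = 86.90° ✓; |SM| = 19.80 ✓; ∠SMR = 129.2° ✓; |MR| = 21.00 ✓; ∠MRJ = 88.80° ✓; |RJ| = 17.40 ✓; ∠RJE = 76.70° ✓; |JE| = 16.80 ✓; ∠JEQ = 59.30° ✓; |EQ| = 15.40 ✗.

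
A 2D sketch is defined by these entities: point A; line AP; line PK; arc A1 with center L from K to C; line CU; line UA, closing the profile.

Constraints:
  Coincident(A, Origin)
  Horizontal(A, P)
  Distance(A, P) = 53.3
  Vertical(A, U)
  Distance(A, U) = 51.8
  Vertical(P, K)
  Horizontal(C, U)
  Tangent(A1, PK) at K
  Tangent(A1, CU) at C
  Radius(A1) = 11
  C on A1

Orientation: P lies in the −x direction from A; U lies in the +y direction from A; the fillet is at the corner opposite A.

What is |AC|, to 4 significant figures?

66.88

The virtual corner opposite A is at (-53.30, 51.80). A1 meets PK tangentially, so LK is at right angles to PK and the tangent condition forces LC to be normal to CU, with radius 11.0, so the center L sits 11.0 in from both sides at L = (-42.30, 40.80). That places the tangent points at K = (-53.30, 40.80) on PK and C = (-42.30, 51.80) on CU. Then |AC| = |C − A| = 66.88.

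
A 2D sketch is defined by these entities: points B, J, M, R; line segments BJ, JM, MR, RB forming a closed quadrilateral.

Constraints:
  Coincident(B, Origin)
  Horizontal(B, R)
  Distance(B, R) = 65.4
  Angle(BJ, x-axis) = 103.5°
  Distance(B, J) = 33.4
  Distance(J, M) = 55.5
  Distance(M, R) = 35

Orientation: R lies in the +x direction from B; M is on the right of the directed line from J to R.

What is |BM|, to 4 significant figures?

31.92

Checks: |JM| = 55.50 ✓; |MR| = 35.00 ✓.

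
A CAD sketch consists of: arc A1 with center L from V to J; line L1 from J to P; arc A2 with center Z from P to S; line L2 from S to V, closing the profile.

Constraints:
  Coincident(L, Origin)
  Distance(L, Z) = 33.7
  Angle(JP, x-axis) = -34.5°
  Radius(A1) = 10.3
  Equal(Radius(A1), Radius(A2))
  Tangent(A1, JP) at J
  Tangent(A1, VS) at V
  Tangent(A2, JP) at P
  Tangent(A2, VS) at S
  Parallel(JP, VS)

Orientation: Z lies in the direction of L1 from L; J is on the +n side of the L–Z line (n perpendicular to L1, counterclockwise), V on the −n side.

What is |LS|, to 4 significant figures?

35.24

The slot axis is L1's direction at -34.5°, so u = (cos -34.5°, sin -34.5°) = (0.8241, -0.5664) and n = (−sin -34.5°, cos -34.5°) = (0.5664, 0.8241). L is at the origin and Z lies 33.7 along u from L, so Z = 33.7·u = (27.77, -19.09). Tangency of A1 to both parallel lines with radius 10.3 puts J and V at L ± 10.3·n: J = (5.834, 8.488), V = (-5.834, -8.488). Equal radii place P and S the same way about Z: P = Z + 10.3·n = (33.61, -10.60), S = Z − 10.3·n = (21.94, -27.58). Then |LS| = |S − L| = 35.24.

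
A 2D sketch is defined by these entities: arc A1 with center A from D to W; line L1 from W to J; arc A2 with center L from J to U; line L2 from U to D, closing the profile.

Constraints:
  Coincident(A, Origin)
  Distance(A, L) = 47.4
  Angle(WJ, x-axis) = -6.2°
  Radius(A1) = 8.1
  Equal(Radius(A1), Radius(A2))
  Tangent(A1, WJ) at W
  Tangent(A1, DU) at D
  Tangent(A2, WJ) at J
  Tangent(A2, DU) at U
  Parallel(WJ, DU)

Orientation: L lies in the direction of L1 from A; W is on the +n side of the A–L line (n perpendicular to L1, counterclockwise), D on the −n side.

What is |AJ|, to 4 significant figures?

48.09

Tangency of A1 to both parallel lines with radius 8.1 puts W and D at A ± 8.1·n: W = (0.8748, 8.053), D = (-0.8748, -8.053). Equal radii place J and U the same way about L: J = L + 8.1·n = (48.00, 2.933), U = L − 8.1·n = (46.25, -13.17). Then |AJ| = |J − A| = 48.09.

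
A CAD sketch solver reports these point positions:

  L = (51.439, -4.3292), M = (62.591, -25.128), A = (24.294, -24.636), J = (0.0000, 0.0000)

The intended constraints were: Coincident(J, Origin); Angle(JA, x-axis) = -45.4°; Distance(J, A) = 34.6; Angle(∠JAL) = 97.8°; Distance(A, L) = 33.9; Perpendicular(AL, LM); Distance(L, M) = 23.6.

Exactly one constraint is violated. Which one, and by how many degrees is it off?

Perpendicular(AL, LM) — off by 8.60°.

J = (0.00, 0.00) ✓; JA at -45.40° ✓; |JA| = 34.60 ✓; ∠JAL = 97.80° ✓; |AL| = 33.90 ✓; ∠(AL, LM) = 98.60° ✗; |LM| = 23.60 ✓.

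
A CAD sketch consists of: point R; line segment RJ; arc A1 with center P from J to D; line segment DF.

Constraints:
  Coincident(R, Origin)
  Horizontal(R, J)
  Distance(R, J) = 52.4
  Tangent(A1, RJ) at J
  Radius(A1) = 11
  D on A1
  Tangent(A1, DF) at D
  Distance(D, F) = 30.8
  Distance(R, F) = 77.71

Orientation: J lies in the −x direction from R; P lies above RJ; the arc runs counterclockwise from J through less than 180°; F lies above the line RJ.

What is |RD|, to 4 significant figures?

48.36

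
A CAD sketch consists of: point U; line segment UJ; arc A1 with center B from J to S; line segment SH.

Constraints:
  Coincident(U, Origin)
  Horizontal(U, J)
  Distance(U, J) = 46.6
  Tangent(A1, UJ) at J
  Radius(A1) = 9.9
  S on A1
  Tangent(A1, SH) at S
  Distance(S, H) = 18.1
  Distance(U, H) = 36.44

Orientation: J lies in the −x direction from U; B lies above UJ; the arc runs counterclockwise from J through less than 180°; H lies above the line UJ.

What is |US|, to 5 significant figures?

38.186

U is at the origin; U and J share the same y with |UJ| = 46.6 and J on the −x side, so J = (-46.600, 0.0000). A1 meets UJ tangentially, so BJ is at right angles to UJ, so B = J + (0, 9.9) = (-46.600, 9.9000). Since BS ⟂ SH (tangency), |BH| = √(9.9² + 18.1²) = 20.631 regardless of where S sits on A1. So H lies on both circle(U, 36.44) and circle(B, 20.631); the above-UJ intersection is H = (-29.483, 21.416). S is the foot of the tangent from H: S = (-37.810, 5.3453).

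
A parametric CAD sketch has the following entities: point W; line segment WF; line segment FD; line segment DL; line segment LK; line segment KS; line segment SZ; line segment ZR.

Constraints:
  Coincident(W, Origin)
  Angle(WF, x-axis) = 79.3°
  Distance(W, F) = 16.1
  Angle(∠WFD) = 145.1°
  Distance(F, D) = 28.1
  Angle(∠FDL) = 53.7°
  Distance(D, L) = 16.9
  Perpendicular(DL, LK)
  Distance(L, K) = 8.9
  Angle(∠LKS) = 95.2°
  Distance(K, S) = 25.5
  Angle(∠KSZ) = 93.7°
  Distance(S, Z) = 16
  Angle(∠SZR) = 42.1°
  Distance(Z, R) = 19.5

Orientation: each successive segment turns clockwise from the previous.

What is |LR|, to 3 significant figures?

14.9

W is at the origin; WF runs at 79.3° with length 16.1, so F = (2.99, 15.8). ∠WFD = 145.1° gives FD at 44.4° from the x-axis; with |FD| = 28.1, D = (23.1, 35.5). ∠FDL = 53.7° gives DL at -81.9° from the x-axis; with |DL| = 16.9, L = (25.4, 18.7). The perpendicularity gives LK at right angles to DL, so LK runs at -172°; with |LK| = 8.9, K = (16.6, 17.5). ∠LKS = 95.2° gives KS at 103° from the x-axis; with |KS| = 25.5, S = (10.8, 42.3). ∠KSZ = 93.7° gives SZ at 17.0° from the x-axis; with |SZ| = 16.0, Z = (26.1, 47.0). ∠SZR = 42.1° gives ZR at -121° from the x-axis; with |ZR| = 19.5, R = (16.1, 30.3). Then |LR| = |R − L| = 14.9.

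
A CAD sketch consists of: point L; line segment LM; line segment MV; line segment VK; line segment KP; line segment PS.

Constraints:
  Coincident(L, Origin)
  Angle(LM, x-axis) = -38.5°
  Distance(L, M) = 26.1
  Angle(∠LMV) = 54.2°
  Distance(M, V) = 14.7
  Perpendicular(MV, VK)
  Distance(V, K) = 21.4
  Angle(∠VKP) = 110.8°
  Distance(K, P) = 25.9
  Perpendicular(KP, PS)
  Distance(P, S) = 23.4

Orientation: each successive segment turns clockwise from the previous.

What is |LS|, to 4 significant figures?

35.35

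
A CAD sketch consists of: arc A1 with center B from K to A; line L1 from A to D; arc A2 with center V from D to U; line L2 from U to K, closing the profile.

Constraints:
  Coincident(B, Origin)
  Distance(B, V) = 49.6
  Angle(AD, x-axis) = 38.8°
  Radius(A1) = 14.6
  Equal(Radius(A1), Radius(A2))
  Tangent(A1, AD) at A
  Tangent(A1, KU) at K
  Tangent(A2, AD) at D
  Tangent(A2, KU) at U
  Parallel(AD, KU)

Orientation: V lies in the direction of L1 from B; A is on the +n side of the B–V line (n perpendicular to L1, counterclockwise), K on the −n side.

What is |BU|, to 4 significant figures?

51.70

The slot axis is L1's direction at 38.8°, so u = (cos 38.8°, sin 38.8°) = (0.7793, 0.6266) and n = (−sin 38.8°, cos 38.8°) = (-0.6266, 0.7793). B is at the origin and V lies 49.6 along u from B, so V = 49.6·u = (38.66, 31.08). Tangency of A1 to both parallel lines with radius 14.6 puts A and K at B ± 14.6·n: A = (-9.148, 11.38), K = (9.148, -11.38). Equal radii place D and U the same way about V: D = V + 14.6·n = (29.51, 42.46), U = V − 14.6·n = (47.80, 19.70). Then |BU| = |U − B| = 51.70.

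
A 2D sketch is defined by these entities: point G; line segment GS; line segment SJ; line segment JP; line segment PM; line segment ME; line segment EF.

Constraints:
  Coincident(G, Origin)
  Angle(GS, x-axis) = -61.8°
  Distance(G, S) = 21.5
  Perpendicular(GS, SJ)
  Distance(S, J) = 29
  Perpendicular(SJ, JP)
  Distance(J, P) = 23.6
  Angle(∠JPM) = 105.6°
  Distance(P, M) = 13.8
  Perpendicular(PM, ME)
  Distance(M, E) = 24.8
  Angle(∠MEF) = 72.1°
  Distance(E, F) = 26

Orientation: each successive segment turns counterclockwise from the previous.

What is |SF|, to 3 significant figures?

35.3

G is at the origin; GS runs at -61.8° with length 21.5, so S = (10.2, -18.9). GS is perpendicular to SJ, so SJ runs at 28.2°; with |SJ| = 29.0, J = (35.7, -5.24). SJ ⟂ JP, so JP runs at 118°; with |JP| = 23.6, P = (24.6, 15.6). ∠JPM = 105.6° gives PM at -167° from the x-axis; with |PM| = 13.8, M = (11.1, 12.5). The perpendicularity gives ME at right angles to PM, so ME runs at -77.4°; with |ME| = 24.8, E = (16.5, -11.7). ∠MEF = 72.1° gives EF at 30.5° from the x-axis; with |EF| = 26.0, F = (38.9, 1.54). Then |SF| = |F − S| = 35.3.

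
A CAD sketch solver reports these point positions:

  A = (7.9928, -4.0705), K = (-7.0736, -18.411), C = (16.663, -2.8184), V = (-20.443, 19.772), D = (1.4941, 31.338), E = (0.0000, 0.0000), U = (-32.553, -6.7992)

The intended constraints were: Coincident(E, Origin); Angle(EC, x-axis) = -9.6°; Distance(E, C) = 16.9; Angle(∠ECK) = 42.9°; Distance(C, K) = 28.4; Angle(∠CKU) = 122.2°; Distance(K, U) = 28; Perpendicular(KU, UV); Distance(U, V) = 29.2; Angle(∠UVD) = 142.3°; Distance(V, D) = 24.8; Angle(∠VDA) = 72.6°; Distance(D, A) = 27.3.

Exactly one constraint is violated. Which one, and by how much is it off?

Distance(D, A) = 27.3 — off by 8.70.

E = (0.00, 0.00) ✓; EC at -9.600° ✓; |EC| = 16.90 ✓; ∠ECK = 42.90° ✓; |CK| = 28.40 ✓; ∠CKU = 122.2° ✓; |KU| = 28.00 ✓; ∠(KU, UV) = 90.00° ✓; |UV| = 29.20 ✓; ∠UVD = 142.3° ✓; |VD| = 24.80 ✓; ∠VDA = 72.60° ✓; |DA| = 36.00 ✗.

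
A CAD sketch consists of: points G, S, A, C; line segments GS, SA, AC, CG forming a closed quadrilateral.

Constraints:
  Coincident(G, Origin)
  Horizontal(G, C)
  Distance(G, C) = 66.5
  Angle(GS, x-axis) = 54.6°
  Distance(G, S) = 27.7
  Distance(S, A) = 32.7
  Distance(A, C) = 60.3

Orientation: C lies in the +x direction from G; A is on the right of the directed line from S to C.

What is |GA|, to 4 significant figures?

11.15

G is at the origin; GC is horizontal with |GC| = 66.5 and C in +x, so C = (66.5, 0). GS runs at 54.6° with |GS| = 27.7, so S = (16.05, 22.58). A is determined by |SA| = 32.7 and |AC| = 60.3 together: it lies at the intersection of circle(S, 32.7) and circle(C, 60.3). With |SC| = 55.28, the foot of the radical line on SC is 4.420 from S and the perpendicular offset is √(32.7² − 4.420²) = 32.40. Taking the right-of-SC solution: A = (6.846, -8.800).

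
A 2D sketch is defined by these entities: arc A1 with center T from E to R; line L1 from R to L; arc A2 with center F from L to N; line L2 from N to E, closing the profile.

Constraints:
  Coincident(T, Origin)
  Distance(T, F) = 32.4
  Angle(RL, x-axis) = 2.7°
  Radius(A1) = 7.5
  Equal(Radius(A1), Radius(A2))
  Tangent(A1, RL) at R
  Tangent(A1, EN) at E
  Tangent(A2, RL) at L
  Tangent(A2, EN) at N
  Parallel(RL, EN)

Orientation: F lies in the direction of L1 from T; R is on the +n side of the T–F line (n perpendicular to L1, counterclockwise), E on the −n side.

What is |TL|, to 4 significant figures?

33.26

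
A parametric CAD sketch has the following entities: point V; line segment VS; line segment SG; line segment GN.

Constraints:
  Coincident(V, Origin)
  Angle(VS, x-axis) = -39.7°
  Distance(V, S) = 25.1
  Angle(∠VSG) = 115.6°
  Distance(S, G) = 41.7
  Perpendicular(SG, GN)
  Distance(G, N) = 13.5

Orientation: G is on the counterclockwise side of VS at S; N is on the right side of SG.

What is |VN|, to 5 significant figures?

63.772

V is at the origin; VS runs at -39.7° with length 25.1, so S = 25.1·(cos -39.7°, sin -39.7°) = (19.312, -16.033). ∠VSG = 115.6°, so SG runs at -39.7° + (180° − 115.6°) = 24.700° from the x-axis; with |SG| = 41.7, G = S + 41.7·(cos 24.700°, sin 24.700°) = (57.197, 1.3920). The perpendicularity gives GN at right angles to SG; with |GN| = 13.5 on the right of SG, N = G + 13.5·(0.41787, -0.90851) = (62.838, -10.873). Then |VN| = |N − V| = 63.772.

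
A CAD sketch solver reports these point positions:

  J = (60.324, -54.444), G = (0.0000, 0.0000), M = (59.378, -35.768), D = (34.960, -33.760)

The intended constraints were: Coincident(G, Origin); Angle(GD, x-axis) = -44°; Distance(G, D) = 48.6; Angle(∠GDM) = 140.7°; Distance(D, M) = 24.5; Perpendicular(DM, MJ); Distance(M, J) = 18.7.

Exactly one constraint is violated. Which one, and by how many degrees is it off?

Perpendicular(DM, MJ) — off by 7.60°.

G = (0.00, 0.00) ✓; GD at -44.00° ✓; |GD| = 48.60 ✓; ∠GDM = 140.7° ✓; |DM| = 24.50 ✓; ∠(DM, MJ) = 82.40° ✗; |MJ| = 18.70 ✓.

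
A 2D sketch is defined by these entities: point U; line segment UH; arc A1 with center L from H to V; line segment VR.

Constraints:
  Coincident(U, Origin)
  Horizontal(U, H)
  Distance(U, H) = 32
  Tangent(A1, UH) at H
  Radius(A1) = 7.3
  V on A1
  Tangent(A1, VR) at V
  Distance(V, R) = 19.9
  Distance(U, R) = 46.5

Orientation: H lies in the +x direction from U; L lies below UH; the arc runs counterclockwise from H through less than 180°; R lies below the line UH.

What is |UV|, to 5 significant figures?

28.386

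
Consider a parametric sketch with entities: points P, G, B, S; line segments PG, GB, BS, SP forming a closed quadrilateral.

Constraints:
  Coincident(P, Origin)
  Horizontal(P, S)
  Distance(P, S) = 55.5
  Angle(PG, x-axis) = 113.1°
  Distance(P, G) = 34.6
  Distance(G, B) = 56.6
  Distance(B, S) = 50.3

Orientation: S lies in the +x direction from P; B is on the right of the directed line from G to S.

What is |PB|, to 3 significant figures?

22.0

Checks: |GB| = 56.60 ✓; |BS| = 50.30 ✓.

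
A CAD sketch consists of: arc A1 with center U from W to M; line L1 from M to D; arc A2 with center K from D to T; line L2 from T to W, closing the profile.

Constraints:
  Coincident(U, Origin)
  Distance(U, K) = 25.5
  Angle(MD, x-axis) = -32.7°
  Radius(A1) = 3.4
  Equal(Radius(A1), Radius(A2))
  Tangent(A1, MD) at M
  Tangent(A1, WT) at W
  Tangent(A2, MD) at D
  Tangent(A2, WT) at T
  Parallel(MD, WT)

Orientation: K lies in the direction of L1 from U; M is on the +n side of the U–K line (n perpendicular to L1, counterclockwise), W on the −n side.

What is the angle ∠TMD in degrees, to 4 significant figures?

14.93°

Tangency of A1 to both parallel lines with radius 3.4 puts M and W at U ± 3.4·n: M = (1.837, 2.861), W = (-1.837, -2.861). Equal radii place D and T the same way about K: D = K + 3.4·n = (23.30, -10.91), T = K − 3.4·n = (19.62, -16.64). Then cos ∠TMD = MT·MD / (|MT||MD|), giving 14.93°.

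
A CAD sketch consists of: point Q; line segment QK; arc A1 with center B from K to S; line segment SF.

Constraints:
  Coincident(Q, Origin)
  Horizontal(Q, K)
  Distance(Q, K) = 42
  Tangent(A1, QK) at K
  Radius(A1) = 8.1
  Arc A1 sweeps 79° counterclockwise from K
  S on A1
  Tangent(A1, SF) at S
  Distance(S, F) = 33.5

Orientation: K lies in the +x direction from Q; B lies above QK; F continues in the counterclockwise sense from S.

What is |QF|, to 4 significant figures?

68.77

Q is at the origin; Q and K share the same y with |QK| = 42.0 and K on the +x side, so K = (42.00, 0.000). Tangency of A1 to QK means the radius BK is perpendicular to QK, so B = K + (0, 8.1) = (42.00, 8.100). On A1, K sits at bearing -90° from B; a 79° counterclockwise sweep puts S at bearing -11°, so S = B + 8.1·(cos -11°, sin -11°) = (49.95, 6.554). Tangency of A1 to SF means the radius BS is perpendicular to SF, so SF runs along (−sin -11°, cos -11°); with |SF| = 33.5, F = (56.34, 39.44). Then |QF| = |F − Q| = 68.77.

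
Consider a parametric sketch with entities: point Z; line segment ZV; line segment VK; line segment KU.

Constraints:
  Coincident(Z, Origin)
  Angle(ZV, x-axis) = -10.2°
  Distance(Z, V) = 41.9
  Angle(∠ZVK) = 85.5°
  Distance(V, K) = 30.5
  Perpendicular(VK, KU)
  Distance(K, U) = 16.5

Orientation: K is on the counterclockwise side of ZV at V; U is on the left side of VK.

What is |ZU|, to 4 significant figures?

37.14

∠ZVK = 85.5°, so VK runs at -10.2° + (180° − 85.5°) = 84.30° from the x-axis; with |VK| = 30.5, K = V + 30.5·(cos 84.30°, sin 84.30°) = (44.27, 22.93). VK ⟂ KU; with |KU| = 16.5 on the left of VK, U = K + 16.5·(-0.9951, 0.09932) = (27.85, 24.57). Then |ZU| = |U − Z| = 37.14.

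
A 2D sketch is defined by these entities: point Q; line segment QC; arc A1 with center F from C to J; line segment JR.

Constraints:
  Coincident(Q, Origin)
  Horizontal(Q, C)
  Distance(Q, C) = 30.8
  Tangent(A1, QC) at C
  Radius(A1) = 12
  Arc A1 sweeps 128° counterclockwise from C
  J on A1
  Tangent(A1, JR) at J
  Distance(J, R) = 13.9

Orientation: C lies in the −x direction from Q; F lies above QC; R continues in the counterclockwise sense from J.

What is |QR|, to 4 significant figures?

42.60

On A1, C sits at bearing -90° from F; a 128° counterclockwise sweep puts J at bearing 38°, so J = F + 12.0·(cos 38°, sin 38°) = (-21.34, 19.39). Since A1 is tangent to JR there, FJ ⟂ JR, so JR runs along (−sin 38°, cos 38°); with |JR| = 13.9, R = (-29.90, 30.34). Then |QR| = |R − Q| = 42.60.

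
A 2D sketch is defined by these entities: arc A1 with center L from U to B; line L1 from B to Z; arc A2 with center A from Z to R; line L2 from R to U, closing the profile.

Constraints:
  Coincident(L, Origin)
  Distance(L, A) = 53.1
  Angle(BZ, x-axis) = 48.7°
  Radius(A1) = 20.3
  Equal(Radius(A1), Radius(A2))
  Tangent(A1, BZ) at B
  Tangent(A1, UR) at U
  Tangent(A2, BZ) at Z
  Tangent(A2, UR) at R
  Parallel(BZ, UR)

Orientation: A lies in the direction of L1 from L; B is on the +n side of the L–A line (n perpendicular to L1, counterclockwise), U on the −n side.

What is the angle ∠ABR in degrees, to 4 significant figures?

16.48°

Tangency of A1 to both parallel lines with radius 20.3 puts B and U at L ± 20.3·n: B = (-15.25, 13.40), U = (15.25, -13.40). Equal radii place Z and R the same way about A: Z = A + 20.3·n = (19.80, 53.29), R = A − 20.3·n = (50.30, 26.49). Then cos ∠ABR = BA·BR / (|BA||BR|), giving 16.48°.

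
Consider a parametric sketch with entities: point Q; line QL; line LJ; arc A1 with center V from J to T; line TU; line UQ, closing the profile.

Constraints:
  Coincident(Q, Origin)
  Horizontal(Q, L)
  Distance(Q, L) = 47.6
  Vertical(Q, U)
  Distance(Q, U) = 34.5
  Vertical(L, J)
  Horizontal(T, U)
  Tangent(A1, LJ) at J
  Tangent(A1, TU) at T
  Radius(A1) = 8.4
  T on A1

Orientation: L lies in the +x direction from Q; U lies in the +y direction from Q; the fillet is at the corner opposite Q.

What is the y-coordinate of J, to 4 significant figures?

26.10

Q is at the origin; QL is horizontal with |QL| = 47.6 and L on the +x side, so L = (47.60, 0.000). Q and U share the same x with |QU| = 34.5 and U on the +y side, so U = (0.000, 34.50). The virtual corner opposite Q is at (47.60, 34.50). The tangent condition forces VJ to be normal to LJ and tangency of A1 to TU means the radius VT is perpendicular to TU, with radius 8.4, so the center V sits 8.4 in from both sides at V = (39.20, 26.10). That places the tangent points at J = (47.60, 26.10) on LJ and T = (39.20, 34.50) on TU. So J.y = 26.10.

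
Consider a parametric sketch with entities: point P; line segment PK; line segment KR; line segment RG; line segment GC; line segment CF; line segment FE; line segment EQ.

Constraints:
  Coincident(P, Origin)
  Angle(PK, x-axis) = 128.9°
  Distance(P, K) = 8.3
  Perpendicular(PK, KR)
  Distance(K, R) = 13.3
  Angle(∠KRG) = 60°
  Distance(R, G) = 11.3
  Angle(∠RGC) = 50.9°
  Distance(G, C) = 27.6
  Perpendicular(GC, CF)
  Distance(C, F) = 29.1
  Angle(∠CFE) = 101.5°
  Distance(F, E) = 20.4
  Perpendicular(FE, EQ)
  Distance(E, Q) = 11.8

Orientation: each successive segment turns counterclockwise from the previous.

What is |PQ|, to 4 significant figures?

28.24

P is at the origin; PK runs at 128.9° with length 8.3, so K = (-5.212, 6.459). PK ⟂ KR, so KR runs at -141.1°; with |KR| = 13.3, R = (-15.56, -1.892). ∠KRG = 60.0° gives RG at -21.10° from the x-axis; with |RG| = 11.3, G = (-5.020, -5.960). ∠RGC = 50.9° gives GC at 108.0° from the x-axis; with |GC| = 27.6, C = (-13.55, 20.29). GC is perpendicular to CF, so CF runs at -162.0°; with |CF| = 29.1, F = (-41.22, 11.30). ∠CFE = 101.5° gives FE at -83.50° from the x-axis; with |FE| = 20.4, E = (-38.92, -8.973). FE ⟂ EQ, so EQ runs at 6.500°; with |EQ| = 11.8, Q = (-27.19, -7.637). Then |PQ| = |Q − P| = 28.24.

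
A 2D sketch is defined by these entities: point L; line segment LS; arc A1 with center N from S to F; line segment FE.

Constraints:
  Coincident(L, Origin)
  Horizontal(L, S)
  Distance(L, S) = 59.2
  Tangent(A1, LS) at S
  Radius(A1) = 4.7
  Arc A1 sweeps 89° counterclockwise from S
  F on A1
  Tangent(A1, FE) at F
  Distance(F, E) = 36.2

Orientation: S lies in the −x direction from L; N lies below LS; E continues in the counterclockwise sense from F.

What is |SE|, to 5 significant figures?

41.159

On A1, S sits at bearing 90° from N; an 89° counterclockwise sweep puts F at bearing 179°, so F = N + 4.7·(cos 179°, sin 179°) = (-63.899, -4.6180). Since A1 is tangent to FE there, NF ⟂ FE, so FE runs along (−sin 179°, cos 179°); with |FE| = 36.2, E = (-64.531, -40.812). Then |SE| = |E − S| = 41.159.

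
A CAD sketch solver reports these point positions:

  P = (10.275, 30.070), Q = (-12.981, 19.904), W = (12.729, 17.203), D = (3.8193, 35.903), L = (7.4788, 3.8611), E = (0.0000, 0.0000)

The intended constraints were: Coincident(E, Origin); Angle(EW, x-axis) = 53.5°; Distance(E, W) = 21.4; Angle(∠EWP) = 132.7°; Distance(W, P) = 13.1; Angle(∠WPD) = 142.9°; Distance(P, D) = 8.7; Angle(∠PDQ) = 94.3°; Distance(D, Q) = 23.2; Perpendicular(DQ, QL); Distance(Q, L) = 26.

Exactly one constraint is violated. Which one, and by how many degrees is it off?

Perpendicular(DQ, QL) — off by 8.30°.

E = (0.00, 0.00) ✓; EW at 53.50° ✓; |EW| = 21.40 ✓; ∠EWP = 132.7° ✓; |WP| = 13.10 ✓; ∠WPD = 142.9° ✓; |PD| = 8.701 ✓; ∠PDQ = 94.30° ✓; |DQ| = 23.20 ✓; ∠(DQ, QL) = 98.30° ✗; |QL| = 26.00 ✓.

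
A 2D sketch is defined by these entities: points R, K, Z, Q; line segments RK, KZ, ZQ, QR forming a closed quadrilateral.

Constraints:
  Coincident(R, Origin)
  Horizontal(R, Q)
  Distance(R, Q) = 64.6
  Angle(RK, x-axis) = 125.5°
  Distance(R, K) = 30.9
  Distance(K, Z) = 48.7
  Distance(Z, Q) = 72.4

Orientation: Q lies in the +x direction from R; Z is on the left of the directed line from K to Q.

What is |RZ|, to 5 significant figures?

59.715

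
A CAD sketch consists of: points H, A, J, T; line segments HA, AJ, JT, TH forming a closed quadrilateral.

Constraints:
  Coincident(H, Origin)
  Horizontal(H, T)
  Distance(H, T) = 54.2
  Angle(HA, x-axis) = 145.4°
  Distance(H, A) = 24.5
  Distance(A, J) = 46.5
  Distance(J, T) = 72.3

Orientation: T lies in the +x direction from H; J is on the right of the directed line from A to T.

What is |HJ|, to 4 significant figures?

33.43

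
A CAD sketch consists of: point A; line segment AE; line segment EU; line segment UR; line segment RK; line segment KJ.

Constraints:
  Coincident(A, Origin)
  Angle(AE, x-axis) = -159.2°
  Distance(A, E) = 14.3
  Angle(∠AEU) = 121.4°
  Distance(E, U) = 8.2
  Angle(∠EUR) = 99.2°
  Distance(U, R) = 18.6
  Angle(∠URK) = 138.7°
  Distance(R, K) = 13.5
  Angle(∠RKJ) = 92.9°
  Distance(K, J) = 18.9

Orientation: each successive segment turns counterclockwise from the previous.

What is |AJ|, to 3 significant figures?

9.77

A is at the origin; AE runs at -159.2° with length 14.3, so E = (-13.4, -5.08). ∠AEU = 121.4° gives EU at -101° from the x-axis; with |EU| = 8.2, U = (-14.9, -13.1). ∠EUR = 99.2° gives UR at -19.8° from the x-axis; with |UR| = 18.6, R = (2.62, -19.4). ∠URK = 138.7° gives RK at 21.5° from the x-axis; with |RK| = 13.5, K = (15.2, -14.5). ∠RKJ = 92.9° gives KJ at 109° from the x-axis; with |KJ| = 18.9, J = (9.16, 3.42). Then |AJ| = |J − A| = 9.77.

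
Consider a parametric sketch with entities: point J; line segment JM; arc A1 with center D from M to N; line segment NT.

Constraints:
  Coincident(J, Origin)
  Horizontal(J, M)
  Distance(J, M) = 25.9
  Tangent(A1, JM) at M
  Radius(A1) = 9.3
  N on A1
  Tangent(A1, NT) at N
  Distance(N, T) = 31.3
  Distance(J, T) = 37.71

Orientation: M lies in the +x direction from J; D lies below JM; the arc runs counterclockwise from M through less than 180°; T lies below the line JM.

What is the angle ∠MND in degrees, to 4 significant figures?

53.06°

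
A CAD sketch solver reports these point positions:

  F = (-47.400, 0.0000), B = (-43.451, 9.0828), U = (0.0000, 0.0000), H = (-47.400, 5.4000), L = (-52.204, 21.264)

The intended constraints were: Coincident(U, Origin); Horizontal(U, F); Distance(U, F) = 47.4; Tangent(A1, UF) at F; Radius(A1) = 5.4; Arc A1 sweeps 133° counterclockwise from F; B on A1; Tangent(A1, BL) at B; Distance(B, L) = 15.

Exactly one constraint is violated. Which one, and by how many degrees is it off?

Tangent(A1, BL) at B — off by 7.30°.

U = (0.00, 0.00) ✓; U.y = 0.00, F.y = 0.00 ✓; |UF| = 47.40 ✓; ∠(HF, FU) = 90.00° ✓; |HF| = 5.400 ✓; bearing(H→B) − bearing(H→F) = 133.0° ✓; |HB| = 5.400 ✓; ∠(HB, BL) = 97.30° ✗; |BL| = 15.00 ✓.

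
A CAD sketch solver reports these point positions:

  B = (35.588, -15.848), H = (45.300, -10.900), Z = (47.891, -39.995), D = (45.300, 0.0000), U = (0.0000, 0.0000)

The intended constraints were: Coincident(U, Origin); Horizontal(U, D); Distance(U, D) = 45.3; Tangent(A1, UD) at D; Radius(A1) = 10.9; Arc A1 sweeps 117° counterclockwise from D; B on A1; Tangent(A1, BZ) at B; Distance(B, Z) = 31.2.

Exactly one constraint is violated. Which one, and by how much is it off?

Distance(B, Z) = 31.2 — off by 4.10.

U = (0.00, 0.00) ✓; U.y = 0.00, D.y = 0.00 ✓; |UD| = 45.30 ✓; ∠(HD, DU) = 90.00° ✓; |HD| = 10.90 ✓; bearing(H→B) − bearing(H→D) = 117.0° ✓; |HB| = 10.90 ✓; ∠(HB, BZ) = 90.00° ✓; |BZ| = 27.10 ✗.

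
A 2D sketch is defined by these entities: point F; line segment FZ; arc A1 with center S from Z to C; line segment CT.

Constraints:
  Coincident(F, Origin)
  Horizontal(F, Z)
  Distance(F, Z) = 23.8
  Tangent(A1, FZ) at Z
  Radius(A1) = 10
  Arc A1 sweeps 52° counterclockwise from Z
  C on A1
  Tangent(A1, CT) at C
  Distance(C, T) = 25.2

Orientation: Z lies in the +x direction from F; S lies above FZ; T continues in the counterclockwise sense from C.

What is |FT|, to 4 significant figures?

52.81

F is at the origin; F and Z share the same y with |FZ| = 23.8 and Z on the +x side, so Z = (23.80, 0.000). The tangent condition forces SZ to be normal to FZ, so S = Z + (0, 10) = (23.80, 10.00). On A1, Z sits at bearing -90° from S; a 52° counterclockwise sweep puts C at bearing -38°, so C = S + 10.0·(cos -38°, sin -38°) = (31.68, 3.843). The tangent condition forces SC to be normal to CT, so CT runs along (−sin -38°, cos -38°); with |CT| = 25.2, T = (47.19, 23.70). Then |FT| = |T − F| = 52.81.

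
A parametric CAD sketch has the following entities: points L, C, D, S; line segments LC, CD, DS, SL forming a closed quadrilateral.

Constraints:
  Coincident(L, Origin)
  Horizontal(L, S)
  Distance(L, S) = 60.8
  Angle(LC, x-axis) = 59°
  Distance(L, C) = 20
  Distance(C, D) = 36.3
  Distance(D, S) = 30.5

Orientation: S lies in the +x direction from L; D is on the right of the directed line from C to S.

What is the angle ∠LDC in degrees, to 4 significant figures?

32.68°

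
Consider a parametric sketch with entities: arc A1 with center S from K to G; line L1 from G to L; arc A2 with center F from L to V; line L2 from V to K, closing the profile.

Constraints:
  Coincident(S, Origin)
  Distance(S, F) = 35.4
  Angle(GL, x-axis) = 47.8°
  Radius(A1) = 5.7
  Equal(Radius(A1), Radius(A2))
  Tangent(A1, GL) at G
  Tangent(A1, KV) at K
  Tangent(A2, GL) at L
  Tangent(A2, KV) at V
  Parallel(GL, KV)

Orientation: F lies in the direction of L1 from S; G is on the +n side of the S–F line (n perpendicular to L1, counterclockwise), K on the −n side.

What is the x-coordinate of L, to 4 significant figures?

19.56

Tangency of A1 to both parallel lines with radius 5.7 puts G and K at S ± 5.7·n: G = (-4.223, 3.829), K = (4.223, -3.829). Equal radii place L and V the same way about F: L = F + 5.7·n = (19.56, 30.05), V = F − 5.7·n = (28.00, 22.40). So L.x = 19.56.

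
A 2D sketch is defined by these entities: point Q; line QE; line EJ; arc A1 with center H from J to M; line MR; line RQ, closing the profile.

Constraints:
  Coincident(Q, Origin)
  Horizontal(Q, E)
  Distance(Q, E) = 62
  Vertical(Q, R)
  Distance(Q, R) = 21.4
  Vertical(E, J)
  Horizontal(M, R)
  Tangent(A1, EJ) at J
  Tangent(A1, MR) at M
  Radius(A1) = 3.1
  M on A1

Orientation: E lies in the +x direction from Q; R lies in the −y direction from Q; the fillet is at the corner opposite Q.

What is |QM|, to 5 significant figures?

62.667

Q is at the origin; QE is horizontal with |QE| = 62.0 and E on the +x side, so E = (62.000, 0.0000). Q and R share the same x with |QR| = 21.4 and R on the −y side, so R = (0.0000, -21.400). The virtual corner opposite Q is at (62.000, -21.400). Tangency of A1 to EJ means the radius HJ is perpendicular to EJ and the tangent condition forces HM to be normal to MR, with radius 3.1, so the center H sits 3.1 in from both sides at H = (58.900, -18.300). That places the tangent points at J = (62.000, -18.300) on EJ and M = (58.900, -21.400) on MR. Then |QM| = |M − Q| = 62.667.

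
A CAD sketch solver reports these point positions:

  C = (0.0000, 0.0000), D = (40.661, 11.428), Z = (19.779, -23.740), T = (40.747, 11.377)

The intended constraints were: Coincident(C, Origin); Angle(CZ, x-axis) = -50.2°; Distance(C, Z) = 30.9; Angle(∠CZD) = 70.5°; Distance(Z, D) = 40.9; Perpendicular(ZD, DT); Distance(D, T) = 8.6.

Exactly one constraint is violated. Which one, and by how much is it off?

Distance(D, T) = 8.6 — off by 8.50.

C = (0.00, 0.00) ✓; CZ at -50.20° ✓; |CZ| = 30.90 ✓; ∠CZD = 70.50° ✓; |ZD| = 40.90 ✓; ∠(ZD, DT) = 89.97° ✓; |DT| = 0.09998 ✗.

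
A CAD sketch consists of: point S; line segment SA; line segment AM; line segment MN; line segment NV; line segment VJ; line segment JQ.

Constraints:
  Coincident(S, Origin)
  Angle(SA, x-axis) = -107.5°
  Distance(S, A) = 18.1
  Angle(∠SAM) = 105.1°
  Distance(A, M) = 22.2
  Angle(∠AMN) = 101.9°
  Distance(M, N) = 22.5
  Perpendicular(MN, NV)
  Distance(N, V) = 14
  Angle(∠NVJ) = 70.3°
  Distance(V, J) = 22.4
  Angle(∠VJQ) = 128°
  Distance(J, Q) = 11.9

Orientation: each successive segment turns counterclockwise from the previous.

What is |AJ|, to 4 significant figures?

16.41

MN is perpendicular to NV, so NV runs at 135.5°; with |NV| = 14.0, V = (19.04, -3.362). ∠NVJ = 70.3° gives VJ at -114.8° from the x-axis; with |VJ| = 22.4, J = (9.649, -23.70). Then |AJ| = |J − A| = 16.41.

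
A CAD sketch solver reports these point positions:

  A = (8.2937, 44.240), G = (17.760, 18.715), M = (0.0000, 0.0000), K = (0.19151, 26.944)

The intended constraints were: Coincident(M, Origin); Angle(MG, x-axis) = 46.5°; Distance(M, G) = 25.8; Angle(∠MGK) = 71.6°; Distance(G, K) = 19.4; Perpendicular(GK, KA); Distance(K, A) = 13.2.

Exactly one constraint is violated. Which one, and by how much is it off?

Distance(K, A) = 13.2 — off by 5.90.

M = (0.00, 0.00) ✓; MG at 46.50° ✓; |MG| = 25.80 ✓; ∠MGK = 71.60° ✓; |GK| = 19.40 ✓; ∠(GK, KA) = 90.00° ✓; |KA| = 19.10 ✗.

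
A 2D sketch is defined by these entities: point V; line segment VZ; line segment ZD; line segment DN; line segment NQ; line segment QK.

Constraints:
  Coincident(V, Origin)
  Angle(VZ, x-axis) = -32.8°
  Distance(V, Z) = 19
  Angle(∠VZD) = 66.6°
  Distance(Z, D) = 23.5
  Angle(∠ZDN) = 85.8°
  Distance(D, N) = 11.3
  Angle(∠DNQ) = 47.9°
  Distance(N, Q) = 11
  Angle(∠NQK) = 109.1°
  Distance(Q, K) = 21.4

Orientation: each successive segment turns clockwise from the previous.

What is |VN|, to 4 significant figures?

16.34

V is at the origin; VZ runs at -32.8° with length 19.0, so Z = (15.97, -10.29). ∠VZD = 66.6° gives ZD at -146.2° from the x-axis; with |ZD| = 23.5, D = (-3.557, -23.37). ∠ZDN = 85.8° gives DN at 119.6° from the x-axis; with |DN| = 11.3, N = (-9.139, -13.54). Then |VN| = |N − V| = 16.34.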